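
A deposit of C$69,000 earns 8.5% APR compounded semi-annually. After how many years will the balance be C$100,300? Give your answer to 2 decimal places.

4.49 years

Periodic rate i = 0.085/2 = 0.0425.
n = ln(100300/69000) / ln(1+0.0425) = ln(1.45362) / 0.041622 = 8.9871 half-years
= 8.9871/2 years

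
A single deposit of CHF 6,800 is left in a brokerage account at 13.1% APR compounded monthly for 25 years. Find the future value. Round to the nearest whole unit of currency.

CHF 176,651

i = 0.131/12 = 0.0109167 per month; n = 25·12 = 300.
6,800 × (1+0.0109167)^300 = 6,800 × 25.978077 = 176,650.9254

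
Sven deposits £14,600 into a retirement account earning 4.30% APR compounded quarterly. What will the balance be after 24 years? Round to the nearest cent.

£40,752.37

i = 0.043/4 = 0.01075 per quarter; n = 24·4 = 96.
14,600 × (1+0.01075)^96 = 14,600 × 2.791258 = 40,752.3687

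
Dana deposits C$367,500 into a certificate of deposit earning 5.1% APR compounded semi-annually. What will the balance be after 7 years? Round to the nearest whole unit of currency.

With 2 periods per year: i = 0.0255, n = 14.
FV = PV·(1+i)^n = 367,500 × 1.422654 = 522,825.3650

C$522,825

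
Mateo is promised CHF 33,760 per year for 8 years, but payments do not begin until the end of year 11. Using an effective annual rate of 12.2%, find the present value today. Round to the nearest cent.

Value one period before first payment (t=10): 33760 × [1 − (1+0.122)^(−8)] / 0.122 = 33760 × 4.933118 = 166,542.0767
PV₀ = 166,542.0767 / (1+0.122)^10 = 166,542.0767 / 3.161758 = 52,673.8917

CHF 52,673.89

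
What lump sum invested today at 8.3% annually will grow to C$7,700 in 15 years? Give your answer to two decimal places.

PV = 7,700 / (1 + 0.083)^15 = 7,700 / 3.306944 = 2,328.4337

C$2,328.43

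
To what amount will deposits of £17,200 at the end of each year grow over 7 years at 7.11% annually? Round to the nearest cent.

FV = 17200 × [(1+0.0711)^7 − 1] / 0.0711 = 17200 × 8.683162 = 149,350.3820

£149,350.38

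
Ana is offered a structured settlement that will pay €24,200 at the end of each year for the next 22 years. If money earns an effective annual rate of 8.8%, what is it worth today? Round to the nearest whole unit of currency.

€231,997

PV = 24200 × [1 − (1+0.088)^(−22)] / 0.088 = 24200 × 9.586660 = 231,997.1741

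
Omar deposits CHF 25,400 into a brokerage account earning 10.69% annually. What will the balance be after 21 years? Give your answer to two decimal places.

FV = PV·(1+i)^n = 25,400 × 8.438711 = 214,343.2705

CHF 214,343.27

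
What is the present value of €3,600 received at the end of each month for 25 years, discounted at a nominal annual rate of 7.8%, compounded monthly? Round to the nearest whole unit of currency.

Periodic rate i = 0.078/12 = 0.0065; n = 25 × 12 = 300 periods.
Annuity factor a(300|0.0065) = 131.819279; PV = 3600 × 131.819279 = 474,549.4059

€474,549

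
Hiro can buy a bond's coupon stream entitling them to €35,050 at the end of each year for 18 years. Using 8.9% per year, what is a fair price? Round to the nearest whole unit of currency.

€308,942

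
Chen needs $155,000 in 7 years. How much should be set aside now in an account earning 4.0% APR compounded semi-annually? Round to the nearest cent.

i = 0.04/2 = 0.02 per half-year; n = 7·2 = 14.
PV = FV·(1+i)^(−n) = 155,000 × 0.757875 = 117,470.6288

$117,470.63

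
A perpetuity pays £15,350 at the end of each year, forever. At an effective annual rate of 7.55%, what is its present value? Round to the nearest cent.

PV = PMT / i = 15350 / 0.0755 = 203,311.2583

£203,311.26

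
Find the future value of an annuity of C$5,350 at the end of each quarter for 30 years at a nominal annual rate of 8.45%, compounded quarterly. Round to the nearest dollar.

C$2,858,649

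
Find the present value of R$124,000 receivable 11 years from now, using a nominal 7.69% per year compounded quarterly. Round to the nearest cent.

R$53,646.17

With 4 periods per year: i = 0.019225, n = 44.
PV = FV·(1+i)^(−n) = 124,000 × 0.432630 = 53,646.1682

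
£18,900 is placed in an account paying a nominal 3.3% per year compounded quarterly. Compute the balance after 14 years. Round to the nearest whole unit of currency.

i = 0.033/4 = 0.00825 per quarter; n = 14·4 = 56.
FV = PV·(1+i)^n = 18,900 × 1.584240 = 29,942.1321

£29,942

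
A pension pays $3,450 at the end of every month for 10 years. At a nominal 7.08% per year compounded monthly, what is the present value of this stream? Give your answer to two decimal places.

$296,083.44

With 12 periods per year: i = 0.0059, n = 120.
PV = PMT · [1 − (1+i)^(−n)] / i = 3450 · 85.821286 = 296,083.4375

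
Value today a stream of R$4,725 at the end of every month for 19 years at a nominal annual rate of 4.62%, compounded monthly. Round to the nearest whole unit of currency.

R$716,239

Periodic rate i = 0.0462/12 = 0.00385; n = 19 × 12 = 228 periods.
PV = PMT · [1 − (1+i)^(−n)] / i = 4725 · 151.585023 = 716,239.2343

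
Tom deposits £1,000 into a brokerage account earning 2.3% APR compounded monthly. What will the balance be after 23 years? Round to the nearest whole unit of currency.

Periodic rate i = 0.023/12 = 0.00191667; n = 23 × 12 = 276 periods.
FV = 1,000 × (1 + 0.00191667)^276 = 1,696.3751

£1,696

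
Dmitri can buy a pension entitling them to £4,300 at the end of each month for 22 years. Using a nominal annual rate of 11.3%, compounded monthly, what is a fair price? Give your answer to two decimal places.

i = 0.113/12 = 0.00941667 per month; n = 22·12 = 264.
Annuity factor a(264|0.00941667) = 97.251378; PV = 4300 × 97.251378 = 418,180.9238

£418,180.92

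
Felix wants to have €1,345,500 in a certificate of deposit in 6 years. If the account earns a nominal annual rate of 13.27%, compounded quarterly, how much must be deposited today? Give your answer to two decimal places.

€614,766.75

With 4 periods per year: i = 0.033175, n = 24.
PV = FV·(1+i)^(−n) = 1,345,500 × 0.456906 = 614,766.7475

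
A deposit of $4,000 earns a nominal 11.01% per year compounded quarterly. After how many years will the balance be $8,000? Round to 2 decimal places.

6.38 years

Periodic rate i = 0.1101/4 = 0.027525.
n = ln(8000/4000) / ln(1+0.027525) = ln(2.00000) / 0.027153 = 25.5275 quarters
= 25.5275/4 years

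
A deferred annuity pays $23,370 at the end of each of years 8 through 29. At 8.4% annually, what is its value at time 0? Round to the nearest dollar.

$131,364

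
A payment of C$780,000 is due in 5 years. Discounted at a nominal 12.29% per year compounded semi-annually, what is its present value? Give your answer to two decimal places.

Periodic rate i = 0.1229/2 = 0.06145; n = 5 × 2 = 10 periods.
PV = FV·(1+i)^(−n) = 780,000 × 0.550814 = 429,634.5402

C$429,634.54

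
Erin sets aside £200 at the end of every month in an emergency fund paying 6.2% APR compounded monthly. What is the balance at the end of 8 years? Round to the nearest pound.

Periodic rate i = 0.062/12 = 0.00516667; n = 8 × 12 = 96 periods.
FV = 200 × [(1+0.00516667)^96 − 1] / 0.00516667 = 200 × 123.879481 = 24,775.8963

£24,776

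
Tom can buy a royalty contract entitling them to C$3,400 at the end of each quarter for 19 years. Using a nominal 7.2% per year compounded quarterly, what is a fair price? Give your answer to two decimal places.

Periodic rate i = 0.072/4 = 0.018; n = 19 × 4 = 76 periods.
PV = PMT · [1 − (1+i)^(−n)] / i = 3400 · 41.237094 = 140,206.1186

C$140,206.12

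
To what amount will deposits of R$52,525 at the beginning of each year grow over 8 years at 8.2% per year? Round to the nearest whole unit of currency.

Accumulation factor s(8|0.082) × (1+i) = 11.592308; FV = 52525 × 11.592308 = 608,885.9616
Payments are at the start of each period, so multiply by (1+i).

R$608,886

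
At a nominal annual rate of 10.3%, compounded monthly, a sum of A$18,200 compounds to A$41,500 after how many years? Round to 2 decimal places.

Periodic rate i = 0.103/12 = 0.00858333.
(1+i)^n = 41500/18200 = 2.28022, so n = ln 2.28022 / ln 1.00858 = 96.4432 months
= 96.4432/12 years

8.04 years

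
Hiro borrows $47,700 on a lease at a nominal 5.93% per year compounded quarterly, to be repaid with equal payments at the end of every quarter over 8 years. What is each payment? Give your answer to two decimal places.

$1,882.87

i = 0.0593/4 = 0.014825 per quarter; n = 8·4 = 32.
Annuity-PV factor = 25.333636; PMT = 47700 / 25.333636 = 1,882.8723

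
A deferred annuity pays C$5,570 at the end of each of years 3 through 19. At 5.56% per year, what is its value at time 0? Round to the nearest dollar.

C$54,071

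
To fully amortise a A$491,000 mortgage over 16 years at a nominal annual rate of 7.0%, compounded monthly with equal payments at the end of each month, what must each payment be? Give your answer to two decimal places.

A$4,257.99

With 12 periods per year: i = 0.00583333, n = 192.
PMT = 491000 / ( [1 − (1+0.00583333)^(−192)] / 0.00583333 ) = 491000 / 115.312587 = 4,257.9914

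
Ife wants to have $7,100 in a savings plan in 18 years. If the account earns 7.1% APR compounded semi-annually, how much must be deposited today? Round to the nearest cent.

$2,022.34

i = 0.071/2 = 0.0355 per half-year; n = 18·2 = 36.
Discount factor = (1+0.0355)^(−36) = 0.284837; PV = 7,100 × 0.284837 = 2,022.3421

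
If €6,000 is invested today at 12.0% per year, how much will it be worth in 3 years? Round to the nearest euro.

€8,430

FV = PV·(1+i)^n = 6,000 × 1.404928 = 8,429.5680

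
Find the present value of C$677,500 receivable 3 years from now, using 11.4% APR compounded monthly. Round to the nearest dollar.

C$482,038

i = 0.114/12 = 0.0095 per month; n = 3·12 = 36.
PV = FV·(1+i)^(−n) = 677,500 × 0.711496 = 482,038.4280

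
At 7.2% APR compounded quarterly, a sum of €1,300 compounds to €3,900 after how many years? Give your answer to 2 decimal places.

15.40 years

Periodic rate i = 0.072/4 = 0.018.
(1+i)^n = 3900/1300 = 3.00000, so n = ln 3.00000 / ln 1.018 = 61.5817 quarters
= 61.5817/4 years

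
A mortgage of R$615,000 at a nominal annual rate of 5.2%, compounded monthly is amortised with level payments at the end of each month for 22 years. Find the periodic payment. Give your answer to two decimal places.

R$3,915.26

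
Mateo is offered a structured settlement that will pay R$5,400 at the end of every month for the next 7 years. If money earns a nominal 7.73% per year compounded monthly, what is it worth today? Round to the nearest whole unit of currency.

R$349,468

Periodic rate i = 0.0773/12 = 0.00644167; n = 7 × 12 = 84 periods.
PV = PMT · [1 − (1+i)^(−n)] / i = 5400 · 64.716386 = 349,468.4824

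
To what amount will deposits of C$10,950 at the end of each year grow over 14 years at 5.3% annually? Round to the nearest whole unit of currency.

C$219,127

FV = 10950 × [(1+0.053)^14 − 1] / 0.053 = 10950 × 20.011634 = 219,127.3943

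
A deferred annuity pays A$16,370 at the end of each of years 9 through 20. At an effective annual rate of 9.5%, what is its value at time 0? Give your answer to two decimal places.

PV at t=8 (ordinary 12-year annuity): 16370 × a(12|0.095) = 16370 × 6.983839 = 114,325.4509
PV₀ = 114,325.4509 / (1+0.095)^8 = 114,325.4509 / 2.066869 = 55,313.3510

A$55,313.35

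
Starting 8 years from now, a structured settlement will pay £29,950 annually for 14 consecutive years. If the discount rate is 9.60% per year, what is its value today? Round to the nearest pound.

£118,720

PV at t=7 (ordinary 14-year annuity): 29950 × a(14|0.096) = 29950 × 7.530104 = 225,526.6111
PV₀ = 225,526.6111 / (1+0.096)^7 = 225,526.6111 / 1.899651 = 118,720.0074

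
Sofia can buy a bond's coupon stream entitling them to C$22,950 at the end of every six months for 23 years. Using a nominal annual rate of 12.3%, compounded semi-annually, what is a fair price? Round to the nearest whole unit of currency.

C$349,205

Periodic rate i = 0.123/2 = 0.0615; n = 23 × 2 = 46 periods.
PV = 22950 × [1 − (1+0.0615)^(−46)] / 0.0615 = 22950 × 15.215911 = 349,205.1683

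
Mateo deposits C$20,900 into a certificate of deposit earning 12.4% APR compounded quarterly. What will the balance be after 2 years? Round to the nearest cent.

Periodic rate i = 0.124/4 = 0.031; n = 2 × 4 = 8 periods.
FV = PV·(1+i)^n = 20,900 × 1.276643 = 26,681.8297

C$26,681.83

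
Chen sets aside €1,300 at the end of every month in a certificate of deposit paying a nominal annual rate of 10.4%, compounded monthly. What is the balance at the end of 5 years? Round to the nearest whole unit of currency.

€101,740

Periodic rate i = 0.104/12 = 0.00866667; n = 5 × 12 = 60 periods.
FV = 1300 × [(1+0.00866667)^60 − 1] / 0.00866667 = 1300 × 78.261168 = 101,739.5185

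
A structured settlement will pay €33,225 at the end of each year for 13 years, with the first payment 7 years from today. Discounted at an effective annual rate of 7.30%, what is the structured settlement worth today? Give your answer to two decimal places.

Value one period before first payment (t=6): 33225 × [1 − (1+0.073)^(−13)] / 0.073 = 33225 × 8.217366 = 273,021.9755
Discount back 6 years: 273,021.9755 × (1+0.073)^(−6) = 273,021.9755 × 0.655242 = 178,895.4409

€178,895.44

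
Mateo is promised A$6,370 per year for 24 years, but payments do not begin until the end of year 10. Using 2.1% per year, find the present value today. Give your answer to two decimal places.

A$98,805.69

Value one period before first payment (t=9): 6370 × [1 − (1+0.021)^(−24)] / 0.021 = 6370 × 18.701404 = 119,127.9460
PV₀ = 119,127.9460 / (1+0.021)^9 = 119,127.9460 / 1.205679 = 98,805.6945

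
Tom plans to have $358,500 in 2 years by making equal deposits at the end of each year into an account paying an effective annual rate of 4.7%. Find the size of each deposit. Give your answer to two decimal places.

$175,134.34

FV-annuity factor = 2.047000; PMT = 358500 / 2.047000 = 175,134.3429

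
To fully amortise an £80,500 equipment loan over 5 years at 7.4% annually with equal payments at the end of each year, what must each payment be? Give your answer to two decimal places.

£19,843.93

PMT = 80500 / ( [1 − (1+0.074)^(−5)] / 0.074 ) = 80500 / 4.056655 = 19,843.9335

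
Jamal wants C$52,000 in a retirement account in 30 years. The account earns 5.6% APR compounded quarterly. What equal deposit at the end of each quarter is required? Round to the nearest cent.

With 4 periods per year: i = 0.014, n = 120.
FV-annuity factor = 307.385902; PMT = 52000 / 307.385902 = 169.1685

C$169.17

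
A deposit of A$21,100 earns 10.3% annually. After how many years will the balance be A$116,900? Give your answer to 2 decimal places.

(1+i)^n = 116900/21100 = 5.54028, so n = ln 5.54028 / ln 1.103 = 17.4638 years

17.46 years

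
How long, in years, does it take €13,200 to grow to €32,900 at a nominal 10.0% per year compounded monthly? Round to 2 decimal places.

9.17 years

Periodic rate i = 0.1/12 = 0.00833333.
(1+i)^n = 32900/13200 = 2.49242, so n = ln 2.49242 / ln 1.00833 = 110.0467 months
= 110.0467/12 years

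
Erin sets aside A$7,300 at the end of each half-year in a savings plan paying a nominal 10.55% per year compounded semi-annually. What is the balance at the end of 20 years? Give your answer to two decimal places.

i = 0.1055/2 = 0.05275 per half-year; n = 20·2 = 40.
FV = PMT · [(1+i)^n − 1] / i = 7300 · 129.221954 = 943,320.2666

A$943,320.27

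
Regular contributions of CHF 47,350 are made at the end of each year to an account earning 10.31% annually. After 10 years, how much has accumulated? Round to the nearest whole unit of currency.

CHF 765,946

FV = PMT · [(1+i)^n − 1] / i = 47350 · 16.176264 = 765,946.1078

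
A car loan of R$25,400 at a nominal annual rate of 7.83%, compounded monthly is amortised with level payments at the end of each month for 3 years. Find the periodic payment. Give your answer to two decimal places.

R$793.95

i = 0.0783/12 = 0.006525 per month; n = 3·12 = 36.
Annuity-PV factor = 31.991810; PMT = 25400 / 31.991810 = 793.9532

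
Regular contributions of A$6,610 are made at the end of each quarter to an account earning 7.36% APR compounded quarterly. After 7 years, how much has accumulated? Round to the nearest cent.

A$239,308.31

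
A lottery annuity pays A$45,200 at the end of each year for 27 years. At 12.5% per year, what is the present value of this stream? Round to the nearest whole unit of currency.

PV = PMT · [1 − (1+i)^(−n)] / i = 45200 · 7.667362 = 346,564.7617

A$346,565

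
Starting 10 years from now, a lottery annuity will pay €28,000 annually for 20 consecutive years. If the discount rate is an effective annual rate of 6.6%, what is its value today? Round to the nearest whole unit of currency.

€172,196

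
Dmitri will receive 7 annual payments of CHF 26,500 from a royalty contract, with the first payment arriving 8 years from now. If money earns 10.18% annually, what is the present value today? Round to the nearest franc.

Value one period before first payment (t=7): 26500 × [1 − (1+0.1018)^(−7)] / 0.1018 = 26500 × 4.839701 = 128,252.0835
Discount back 7 years: 128,252.0835 × (1+0.1018)^(−7) = 128,252.0835 × 0.507318 = 65,064.6432

CHF 65,065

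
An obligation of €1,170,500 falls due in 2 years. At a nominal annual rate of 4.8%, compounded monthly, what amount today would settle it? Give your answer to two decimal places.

€1,063,560.77

Periodic rate i = 0.048/12 = 0.004; n = 2 × 12 = 24 periods.
Discount factor = (1+0.004)^(−24) = 0.908638; PV = 1,170,500 × 0.908638 = 1,063,560.7721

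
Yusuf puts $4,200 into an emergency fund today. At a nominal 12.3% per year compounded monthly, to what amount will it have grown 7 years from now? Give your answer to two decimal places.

With 12 periods per year: i = 0.01025, n = 84.
FV = PV·(1+i)^n = 4,200 × 2.355180 = 9,891.7574

$9,891.76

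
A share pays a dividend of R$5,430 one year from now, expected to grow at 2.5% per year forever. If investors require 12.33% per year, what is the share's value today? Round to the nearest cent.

PV = D₁/(r − g) = 5430/(0.1233 − 0.025) = 55,239.0641

R$55,239.06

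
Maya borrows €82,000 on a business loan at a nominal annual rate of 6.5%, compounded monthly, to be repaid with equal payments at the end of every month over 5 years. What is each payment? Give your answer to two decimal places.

€1,604.42

i = 0.065/12 = 0.00541667 per month; n = 5·12 = 60.
Annuity-PV factor = 51.108680; PMT = 82000 / 51.108680 = 1,604.4242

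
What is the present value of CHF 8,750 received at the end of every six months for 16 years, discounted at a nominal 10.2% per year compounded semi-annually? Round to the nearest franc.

CHF 136,642

Periodic rate i = 0.102/2 = 0.051; n = 16 × 2 = 32 periods.
Annuity factor a(32|0.051) = 15.616281; PV = 8750 × 15.616281 = 136,642.4574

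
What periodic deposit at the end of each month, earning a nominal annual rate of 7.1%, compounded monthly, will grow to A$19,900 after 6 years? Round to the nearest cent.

A$222.49

Periodic rate i = 0.071/12 = 0.00591667; n = 6 × 12 = 72 periods.
FV-annuity factor = 89.442247; PMT = 19900 / 89.442247 = 222.4899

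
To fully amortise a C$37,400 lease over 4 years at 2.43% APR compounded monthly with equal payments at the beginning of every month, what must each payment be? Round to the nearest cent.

With 12 periods per year: i = 0.002025, n = 48.
Annuity-PV factor × (1+i) = 45.789476; PMT = 37400 / 45.789476 = 816.7816

C$816.78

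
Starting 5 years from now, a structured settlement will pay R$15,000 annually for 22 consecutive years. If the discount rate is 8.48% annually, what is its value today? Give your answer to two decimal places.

Value one period before first payment (t=4): 15000 × [1 − (1+0.0848)^(−22)] / 0.0848 = 15000 × 9.824969 = 147,374.5287
Discount back 4 years: 147,374.5287 × (1+0.0848)^(−4) = 147,374.5287 × 0.722107 = 106,420.1148

R$106,420.11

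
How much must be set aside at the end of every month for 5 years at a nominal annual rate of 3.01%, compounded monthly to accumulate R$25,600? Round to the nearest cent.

With 12 periods per year: i = 0.00250833, n = 60.
FV-annuity factor = 64.662970; PMT = 25600 / 64.662970 = 395.8989

R$395.90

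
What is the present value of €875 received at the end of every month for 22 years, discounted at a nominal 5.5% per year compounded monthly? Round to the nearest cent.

€133,822.92

With 12 periods per year: i = 0.00458333, n = 264.
Annuity factor a(264|0.00458333) = 152.940485; PV = 875 × 152.940485 = 133,822.9242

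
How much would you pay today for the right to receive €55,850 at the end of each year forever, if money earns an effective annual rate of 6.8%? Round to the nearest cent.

PV = PMT / i = 55850 / 0.068 = 821,323.5294

€821,323.53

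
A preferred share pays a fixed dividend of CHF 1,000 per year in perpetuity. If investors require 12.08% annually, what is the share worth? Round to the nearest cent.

PV = PMT / i = 1000 / 0.1208 = 8,278.1457

CHF 8,278.15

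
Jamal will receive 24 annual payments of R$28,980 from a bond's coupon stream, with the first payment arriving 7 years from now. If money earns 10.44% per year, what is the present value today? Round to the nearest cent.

R$138,869.14

PV at t=6 (ordinary 24-year annuity): 28980 × a(24|0.1044) = 28980 × 8.694923 = 251,978.8749
PV₀ = 251,978.8749 / (1+0.1044)^6 = 251,978.8749 / 1.814506 = 138,869.1396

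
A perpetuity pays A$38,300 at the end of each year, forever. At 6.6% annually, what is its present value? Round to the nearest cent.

A$580,303.03

PV = PMT / i = 38300 / 0.066 = 580,303.0303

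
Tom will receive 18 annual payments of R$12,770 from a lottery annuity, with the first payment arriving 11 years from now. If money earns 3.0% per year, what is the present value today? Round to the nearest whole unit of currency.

R$130,687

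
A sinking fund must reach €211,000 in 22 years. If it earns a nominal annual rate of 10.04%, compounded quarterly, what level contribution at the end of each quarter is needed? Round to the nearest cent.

€673.81

Periodic rate i = 0.1004/4 = 0.0251; n = 22 × 4 = 88 periods.
FV-annuity factor = 313.143206; PMT = 211000 / 313.143206 = 673.8131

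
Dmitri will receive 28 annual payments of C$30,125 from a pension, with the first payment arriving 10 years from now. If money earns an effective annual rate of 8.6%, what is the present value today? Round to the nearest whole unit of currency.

C$150,162

PV at t=9 (ordinary 28-year annuity): 30125 × a(28|0.086) = 30125 × 10.473746 = 315,521.5938
PV₀ = 315,521.5938 / (1+0.086)^9 = 315,521.5938 / 2.101205 = 150,162.2129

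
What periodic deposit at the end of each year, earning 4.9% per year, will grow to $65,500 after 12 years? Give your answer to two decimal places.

PMT = 65500 / ( [(1+0.049)^12 − 1] / 0.049 ) = 65500 / 15.825294 = 4,138.9436

$4,138.94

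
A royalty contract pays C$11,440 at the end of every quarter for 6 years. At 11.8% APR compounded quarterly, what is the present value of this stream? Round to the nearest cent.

With 4 periods per year: i = 0.0295, n = 24.
PV = PMT · [1 − (1+i)^(−n)] / i = 11440 · 17.027121 = 194,790.2656

C$194,790.27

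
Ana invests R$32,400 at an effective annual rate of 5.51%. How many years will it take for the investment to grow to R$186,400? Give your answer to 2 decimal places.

32.62 years

n = ln(186400/32400) / ln(1+0.0551) = ln(5.75309) / 0.053636 = 32.6227 years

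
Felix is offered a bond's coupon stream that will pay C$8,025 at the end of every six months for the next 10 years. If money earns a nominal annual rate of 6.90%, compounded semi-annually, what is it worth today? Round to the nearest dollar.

Periodic rate i = 0.069/2 = 0.0345; n = 10 × 2 = 20 periods.
Annuity factor a(20|0.0345) = 14.276919; PV = 8025 × 14.276919 = 114,572.2711

C$114,572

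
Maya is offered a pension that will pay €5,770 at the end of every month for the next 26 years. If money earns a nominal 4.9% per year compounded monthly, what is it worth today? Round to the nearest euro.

€1,016,786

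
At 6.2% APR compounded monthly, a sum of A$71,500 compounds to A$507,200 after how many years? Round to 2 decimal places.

Periodic rate i = 0.062/12 = 0.00516667.
n = ln(507200/71500) / ln(1+0.00516667) = ln(7.09371) / 0.005153 = 380.1803 months
= 380.1803/12 years

31.68 years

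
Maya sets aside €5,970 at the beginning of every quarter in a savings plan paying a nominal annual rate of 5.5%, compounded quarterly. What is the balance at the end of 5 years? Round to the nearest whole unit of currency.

€138,237

With 4 periods per year: i = 0.01375, n = 20.
Accumulation factor s(20|0.01375) × (1+i) = 23.155267; FV = 5970 × 23.155267 = 138,236.9418
(Beginning-of-period payments → annuity-due factor ×(1+i).)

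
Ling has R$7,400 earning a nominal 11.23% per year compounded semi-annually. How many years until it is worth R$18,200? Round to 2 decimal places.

Periodic rate i = 0.1123/2 = 0.05615.
(1+i)^n = 18200/7400 = 2.45946, so n = ln 2.45946 / ln 1.05615 = 16.4733 half-years
= 16.4733/2 years

8.24 years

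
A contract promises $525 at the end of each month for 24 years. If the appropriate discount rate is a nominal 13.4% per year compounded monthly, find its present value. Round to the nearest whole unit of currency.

$45,095

i = 0.134/12 = 0.0111667 per month; n = 24·12 = 288.
PV = PMT · [1 − (1+i)^(−n)] / i = 525 · 85.895230 = 45,094.9957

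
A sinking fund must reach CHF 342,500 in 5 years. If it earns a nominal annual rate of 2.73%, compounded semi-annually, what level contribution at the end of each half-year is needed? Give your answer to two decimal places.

CHF 32,198.47

With 2 periods per year: i = 0.01365, n = 10.
FV-annuity factor = 10.637152; PMT = 342500 / 10.637152 = 32,198.4692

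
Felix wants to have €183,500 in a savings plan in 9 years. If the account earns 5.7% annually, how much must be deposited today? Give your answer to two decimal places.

PV = FV·(1+i)^(−n) = 183,500 × 0.607191 = 111,419.4943

€111,419.49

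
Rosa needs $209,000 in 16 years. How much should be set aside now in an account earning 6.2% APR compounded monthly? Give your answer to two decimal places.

$77,702.55

i = 0.062/12 = 0.00516667 per month; n = 16·12 = 192.
PV = FV·(1+i)^(−n) = 209,000 × 0.371783 = 77,702.5539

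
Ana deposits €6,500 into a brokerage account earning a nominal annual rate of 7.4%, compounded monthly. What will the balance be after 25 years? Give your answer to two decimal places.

Periodic rate i = 0.074/12 = 0.00616667; n = 25 × 12 = 300 periods.
FV = 6,500 × (1 + 0.00616667)^300 = 41,104.6541

€41,104.65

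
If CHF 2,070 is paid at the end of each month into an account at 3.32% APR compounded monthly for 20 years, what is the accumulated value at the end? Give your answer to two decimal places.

CHF 703,874.93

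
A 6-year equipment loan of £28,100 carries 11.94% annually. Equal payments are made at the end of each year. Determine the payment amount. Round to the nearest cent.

PMT = 28100 / ( [1 − (1+0.1194)^(−6)] / 0.1194 ) = 28100 / 4.118403 = 6,823.0325

£6,823.03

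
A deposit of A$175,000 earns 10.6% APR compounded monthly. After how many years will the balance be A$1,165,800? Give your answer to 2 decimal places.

Periodic rate i = 0.106/12 = 0.00883333.
n = ln(1.1658e+06/175000) / ln(1+0.00883333) = ln(6.66171) / 0.008795 = 215.6310 months
= 215.6310/12 years

17.97 years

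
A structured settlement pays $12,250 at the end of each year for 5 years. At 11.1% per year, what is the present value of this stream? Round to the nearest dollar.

Annuity factor a(5|0.111) = 3.686619; PV = 12250 × 3.686619 = 45,161.0780

$45,161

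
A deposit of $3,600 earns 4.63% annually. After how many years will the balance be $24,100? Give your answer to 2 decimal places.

42.01 years

n = ln(24100/3600) / ln(1+0.0463) = ln(6.69444) / 0.045260 = 42.0078 years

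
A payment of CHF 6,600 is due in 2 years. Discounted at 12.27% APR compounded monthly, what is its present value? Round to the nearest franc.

CHF 5,170

i = 0.1227/12 = 0.010225 per month; n = 2·12 = 24.
PV = 6,600 / (1 + 0.010225)^24 = 6,600 / 1.276541 = 5,170.2227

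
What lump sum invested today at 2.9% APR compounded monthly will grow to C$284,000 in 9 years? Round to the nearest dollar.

C$218,829

i = 0.029/12 = 0.00241667 per month; n = 9·12 = 108.
PV = FV·(1+i)^(−n) = 284,000 × 0.770523 = 218,828.6724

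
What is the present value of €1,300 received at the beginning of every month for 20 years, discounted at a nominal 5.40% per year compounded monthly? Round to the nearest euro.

€191,403

With 12 periods per year: i = 0.0045, n = 240.
PV = PMT · [1 − (1+i)^(−n)] / i × (1+i) = 1300 · 147.233076 = 191,402.9983
(annuity-due: payments at period start, so ×(1+i).)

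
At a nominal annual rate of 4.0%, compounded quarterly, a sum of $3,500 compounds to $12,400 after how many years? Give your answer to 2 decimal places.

31.78 years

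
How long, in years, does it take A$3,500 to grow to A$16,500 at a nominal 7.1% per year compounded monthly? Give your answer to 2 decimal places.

21.90 years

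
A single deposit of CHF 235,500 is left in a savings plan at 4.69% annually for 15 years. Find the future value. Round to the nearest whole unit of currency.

235,500 × (1+0.0469)^15 = 235,500 × 1.988740 = 468,348.2572

CHF 468,348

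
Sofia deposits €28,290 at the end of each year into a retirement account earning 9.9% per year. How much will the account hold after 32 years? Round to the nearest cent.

Accumulation factor s(32|0.099) = 197.051864; FV = 28290 × 197.051864 = 5,574,597.2291

€5,574,597.23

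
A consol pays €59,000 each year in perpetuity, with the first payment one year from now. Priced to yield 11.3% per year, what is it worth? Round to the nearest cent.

€522,123.89

PV = C/r = 59000/0.113 = 522,123.8938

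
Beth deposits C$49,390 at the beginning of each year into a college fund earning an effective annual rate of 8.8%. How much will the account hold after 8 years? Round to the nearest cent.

C$588,352.35

Accumulation factor s(8|0.088) × (1+i) = 11.912378; FV = 49390 × 11.912378 = 588,352.3503
(Beginning-of-period payments → annuity-due factor ×(1+i).)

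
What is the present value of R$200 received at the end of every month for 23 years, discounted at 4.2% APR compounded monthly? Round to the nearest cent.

Periodic rate i = 0.042/12 = 0.0035; n = 23 × 12 = 276 periods.
Annuity factor a(276|0.0035) = 176.787183; PV = 200 × 176.787183 = 35,357.4366

R$35,357.44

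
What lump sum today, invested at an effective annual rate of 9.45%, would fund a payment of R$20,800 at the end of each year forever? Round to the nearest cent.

R$220,105.82

PV = PMT / i = 20800 / 0.0945 = 220,105.8201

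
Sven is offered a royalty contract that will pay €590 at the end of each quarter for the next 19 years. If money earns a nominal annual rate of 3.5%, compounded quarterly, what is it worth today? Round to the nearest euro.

€32,651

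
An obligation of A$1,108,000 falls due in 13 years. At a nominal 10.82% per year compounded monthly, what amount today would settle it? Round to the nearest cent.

With 12 periods per year: i = 0.00901667, n = 156.
PV = 1,108,000 / (1 + 0.00901667)^156 = 1,108,000 / 4.056402 = 273,148.4515

A$273,148.45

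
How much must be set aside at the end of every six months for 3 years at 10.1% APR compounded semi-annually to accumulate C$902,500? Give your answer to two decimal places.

C$132,516.43

Periodic rate i = 0.101/2 = 0.0505; n = 3 × 2 = 6 periods.
FV-annuity factor = 6.810476; PMT = 902500 / 6.810476 = 132,516.4318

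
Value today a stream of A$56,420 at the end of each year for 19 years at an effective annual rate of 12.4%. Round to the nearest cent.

PV = PMT · [1 − (1+i)^(−n)] / i = 56420 · 7.189495 = 405,631.3237

A$405,631.32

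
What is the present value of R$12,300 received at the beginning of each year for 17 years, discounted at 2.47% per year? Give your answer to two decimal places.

PV = PMT · [1 − (1+i)^(−n)] / i × (1+i) = 12300 · 14.085533 = 173,252.0576
Payments are at the start of each period, so multiply by (1+i).

R$173,252.06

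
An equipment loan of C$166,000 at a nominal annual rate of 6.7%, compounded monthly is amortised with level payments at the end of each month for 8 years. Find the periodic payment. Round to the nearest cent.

C$2,238.49

i = 0.067/12 = 0.00558333 per month; n = 8·12 = 96.
PMT = 166000 / ( [1 − (1+0.00558333)^(−96)] / 0.00558333 ) = 166000 / 74.156991 = 2,238.4943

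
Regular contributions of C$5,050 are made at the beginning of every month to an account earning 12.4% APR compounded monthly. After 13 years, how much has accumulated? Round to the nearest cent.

C$1,960,982.91

With 12 periods per year: i = 0.0103333, n = 156.
FV = PMT · [(1+i)^n − 1] / i × (1+i) = 5050 · 388.313448 = 1,960,982.9127
Payments are at the start of each period, so multiply by (1+i).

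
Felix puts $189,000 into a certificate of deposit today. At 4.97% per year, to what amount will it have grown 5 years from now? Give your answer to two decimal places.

FV = PV·(1+i)^n = 189,000 × 1.274459 = 240,872.8161

$240,872.82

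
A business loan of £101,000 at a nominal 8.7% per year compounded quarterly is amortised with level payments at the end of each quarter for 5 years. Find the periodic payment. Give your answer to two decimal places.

£6,281.63

Periodic rate i = 0.087/4 = 0.02175; n = 5 × 4 = 20 periods.
PMT = 101000 / ( [1 − (1+0.02175)^(−20)] / 0.02175 ) = 101000 / 16.078621 = 6,281.6333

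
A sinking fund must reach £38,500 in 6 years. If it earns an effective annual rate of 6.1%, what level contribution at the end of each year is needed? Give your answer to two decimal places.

£5,505.58

PMT = 38500 / ( [(1+0.061)^6 − 1] / 0.061 ) = 38500 / 6.992909 = 5,505.5774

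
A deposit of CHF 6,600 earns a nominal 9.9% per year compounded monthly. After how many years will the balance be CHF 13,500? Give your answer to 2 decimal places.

Periodic rate i = 0.099/12 = 0.00825.
(1+i)^n = 13500/6600 = 2.04545, so n = ln 2.04545 / ln 1.00825 = 87.0991 months
= 87.0991/12 years

7.26 years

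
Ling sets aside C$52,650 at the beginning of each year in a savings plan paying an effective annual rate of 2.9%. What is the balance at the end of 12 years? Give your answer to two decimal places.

FV = PMT · [(1+i)^n − 1] / i × (1+i) = 52650 · 14.520911 = 764,525.9455
(Beginning-of-period payments → annuity-due factor ×(1+i).)

C$764,525.95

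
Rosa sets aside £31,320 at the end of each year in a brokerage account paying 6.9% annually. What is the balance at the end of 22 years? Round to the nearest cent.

FV = PMT · [(1+i)^n − 1] / i = 31320 · 48.408663 = 1,516,159.3134

£1,516,159.31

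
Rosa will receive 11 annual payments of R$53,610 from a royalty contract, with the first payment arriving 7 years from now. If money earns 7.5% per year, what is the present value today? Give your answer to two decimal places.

Value one period before first payment (t=6): 53610 × [1 − (1+0.075)^(−11)] / 0.075 = 53610 × 7.315424 = 392,179.8884
PV₀ = 392,179.8884 / (1+0.075)^6 = 392,179.8884 / 1.543302 = 254,117.4760

R$254,117.48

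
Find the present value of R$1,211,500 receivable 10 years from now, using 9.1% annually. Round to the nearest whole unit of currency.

R$507,079

PV = FV·(1+i)^(−n) = 1,211,500 × 0.418555 = 507,079.3356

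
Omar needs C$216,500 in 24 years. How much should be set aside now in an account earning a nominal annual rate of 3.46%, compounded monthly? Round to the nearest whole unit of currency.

Periodic rate i = 0.0346/12 = 0.00288333; n = 24 × 12 = 288 periods.
PV = 216,500 / (1 + 0.00288333)^288 = 216,500 / 2.291497 = 94,479.7392

C$94,480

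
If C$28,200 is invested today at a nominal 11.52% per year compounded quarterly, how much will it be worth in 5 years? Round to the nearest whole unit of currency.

Periodic rate i = 0.1152/4 = 0.0288; n = 5 × 4 = 20 periods.
FV = 28,200 × (1 + 0.0288)^20 = 49,758.6077

C$49,759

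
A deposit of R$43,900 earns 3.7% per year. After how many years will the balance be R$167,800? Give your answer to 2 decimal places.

36.91 years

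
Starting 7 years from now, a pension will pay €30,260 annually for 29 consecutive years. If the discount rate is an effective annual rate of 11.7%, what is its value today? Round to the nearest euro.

PV at t=6 (ordinary 29-year annuity): 30260 × a(29|0.117) = 30260 × 8.201648 = 248,181.8831
Discount back 6 years: 248,181.8831 × (1+0.117)^(−6) = 248,181.8831 × 0.514850 = 127,776.5143

€127,777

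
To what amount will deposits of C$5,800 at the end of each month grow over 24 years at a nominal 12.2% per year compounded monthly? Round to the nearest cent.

i = 0.122/12 = 0.0101667 per month; n = 24·12 = 288.
FV = 5800 × [(1+0.0101667)^288 − 1] / 0.0101667 = 5800 × 1713.042416 = 9,935,646.0102

C$9,935,646.01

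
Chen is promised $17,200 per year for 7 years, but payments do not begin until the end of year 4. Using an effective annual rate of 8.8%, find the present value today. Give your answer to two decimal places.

$67,668.20

Value one period before first payment (t=3): 17200 × [1 − (1+0.088)^(−7)] / 0.088 = 17200 × 5.066907 = 87,150.7922
Discount back 3 years: 87,150.7922 × (1+0.088)^(−3) = 87,150.7922 × 0.776450 = 67,668.2045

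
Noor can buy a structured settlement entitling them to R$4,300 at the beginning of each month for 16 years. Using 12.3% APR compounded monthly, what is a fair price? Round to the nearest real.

With 12 periods per year: i = 0.01025, n = 192.
PV = 4300 × [1 − (1+0.01025)^(−192)] / 0.01025 × (1+i) = 4300 × 84.649793 = 363,994.1110
Payments are at the start of each period, so multiply by (1+i).

R$363,994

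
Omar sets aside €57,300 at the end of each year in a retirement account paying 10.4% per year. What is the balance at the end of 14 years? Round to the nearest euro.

FV = 57300 × [(1+0.104)^14 − 1] / 0.104 = 57300 × 28.802521 = 1,650,384.4683

€1,650,384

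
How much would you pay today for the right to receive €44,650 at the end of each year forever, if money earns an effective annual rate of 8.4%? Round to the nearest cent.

€531,547.62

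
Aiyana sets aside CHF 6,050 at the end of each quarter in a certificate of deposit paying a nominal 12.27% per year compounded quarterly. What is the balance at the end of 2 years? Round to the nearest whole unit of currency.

CHF 53,928

With 4 periods per year: i = 0.030675, n = 8.
FV = PMT · [(1+i)^n − 1] / i = 6050 · 8.913664 = 53,927.6692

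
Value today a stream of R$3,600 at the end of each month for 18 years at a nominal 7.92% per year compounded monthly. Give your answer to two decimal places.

R$413,731.27

With 12 periods per year: i = 0.0066, n = 216.
PV = PMT · [1 − (1+i)^(−n)] / i = 3600 · 114.925352 = 413,731.2656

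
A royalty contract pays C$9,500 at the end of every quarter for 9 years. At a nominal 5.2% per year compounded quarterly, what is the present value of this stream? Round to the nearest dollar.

C$271,740

i = 0.052/4 = 0.013 per quarter; n = 9·4 = 36.
PV = 9500 × [1 − (1+0.013)^(−36)] / 0.013 = 9500 × 28.604224 = 271,740.1290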